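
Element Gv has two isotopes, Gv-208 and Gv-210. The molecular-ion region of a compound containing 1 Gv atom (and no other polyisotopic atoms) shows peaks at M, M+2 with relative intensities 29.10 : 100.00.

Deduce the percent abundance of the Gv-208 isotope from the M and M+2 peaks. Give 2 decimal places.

22.54%

If p is the fraction of Gv that is Gv-208, then I(M+2)/I(M) = [C(1,1)·p^0·(1−p)] / p^1 = 1·(1−p)/p = 100.00/29.10 = 3.4364
(1−p)/p = 3.4364/1 = 3.4364  ⇒  p = 1/(1 + 3.4364) = 0.2254
Gv-208: 22.54%, Gv-210: 77.46%.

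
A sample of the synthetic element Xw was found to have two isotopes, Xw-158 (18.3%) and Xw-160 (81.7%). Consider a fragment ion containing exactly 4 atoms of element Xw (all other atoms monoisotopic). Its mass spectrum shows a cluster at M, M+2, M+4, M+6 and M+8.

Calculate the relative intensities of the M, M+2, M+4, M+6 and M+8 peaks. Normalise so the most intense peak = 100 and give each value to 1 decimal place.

Expanding (0.183 + 0.817)^4:
P(M) = 0.183^4 = 0.001122
P(M+2) = 4 × 0.183^3 × 0.817^1 = 0.020028
P(M+4) = 6 × 0.183^2 × 0.817^2 = 0.134121
P(M+6) = 4 × 0.183^1 × 0.817^3 = 0.399188
P(M+8) = 0.817^4 = 0.445542
The M+8 peak is largest (0.445542); scaling to 100 gives 0.3 : 4.5 : 30.1 : 89.6 : 100.0.

0.3 : 4.5 : 30.1 : 89.6 : 100.0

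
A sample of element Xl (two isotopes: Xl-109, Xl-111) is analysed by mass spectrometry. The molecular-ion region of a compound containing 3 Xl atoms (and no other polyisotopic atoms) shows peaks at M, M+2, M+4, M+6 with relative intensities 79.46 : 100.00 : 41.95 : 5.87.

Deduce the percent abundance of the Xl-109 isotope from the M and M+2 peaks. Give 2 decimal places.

Let p = fractional abundance of Xl-109. I(M+2)/I(M) = [C(3,1)·p^2·(1−p)] / p^3 = 3·(1−p)/p = 100.00/79.46 = 1.2585
(1−p)/p = 1.2585/3 = 0.4195  ⇒  p = 1/(1 + 0.4195) = 0.7045
Xl-109: 70.45%, Xl-111: 29.55%.

70.45%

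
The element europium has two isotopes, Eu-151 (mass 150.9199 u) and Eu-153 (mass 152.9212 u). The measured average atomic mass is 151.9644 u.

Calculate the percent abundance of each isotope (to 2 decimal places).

Writing the weighted mean with unknown fraction x of Eu-151:
150.9199·x + 152.9212·(1 − x) = 151.9644
(150.9199 − 152.9212)·x = 151.9644 − 152.9212
x = -0.9568 / -2.0013 = 0.47809 → 47.81% Eu-151, 52.19% Eu-153.

Eu-151: 47.81%, Eu-153: 52.19%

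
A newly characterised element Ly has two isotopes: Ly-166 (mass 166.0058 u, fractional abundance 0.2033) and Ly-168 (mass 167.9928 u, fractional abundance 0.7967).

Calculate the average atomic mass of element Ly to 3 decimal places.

Weight each isotope mass by its fractional abundance: 0.2033 × 166.0058 + 0.7967 × 167.9928
= 33.74898 + 133.83986 = 167.58884 u

167.589 u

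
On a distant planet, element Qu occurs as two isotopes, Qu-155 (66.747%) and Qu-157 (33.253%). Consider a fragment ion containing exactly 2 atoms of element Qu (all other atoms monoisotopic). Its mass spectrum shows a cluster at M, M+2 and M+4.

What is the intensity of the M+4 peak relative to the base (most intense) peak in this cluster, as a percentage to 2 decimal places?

24.82%

Term probabilities: M 0.4455, M+2 0.4439, M+4 0.1106. Base peak = M.
P(M) = C(2,0) × 0.66747^2 × 0.33253^0 = 1 × 0.4455162 × 1.0000 = 0.445516 (base)
P(M+4) = C(2,2) × 0.66747^0 × 0.33253^2 = 1 × 1.0000 × 0.1105762 = 0.110576
Relative intensity = 0.110576 / 0.445516 × 100 = 24.82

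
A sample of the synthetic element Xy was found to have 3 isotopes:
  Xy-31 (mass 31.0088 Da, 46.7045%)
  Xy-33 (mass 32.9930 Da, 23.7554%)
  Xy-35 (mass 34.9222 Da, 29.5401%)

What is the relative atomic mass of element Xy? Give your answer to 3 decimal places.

32.636 Da

Weight each isotope mass by its fractional abundance: 0.467045 × 31.0088 + 0.237554 × 32.9930 + 0.295401 × 34.9222
= 14.48250 + 7.83762 + 10.31605 = 32.63617 Da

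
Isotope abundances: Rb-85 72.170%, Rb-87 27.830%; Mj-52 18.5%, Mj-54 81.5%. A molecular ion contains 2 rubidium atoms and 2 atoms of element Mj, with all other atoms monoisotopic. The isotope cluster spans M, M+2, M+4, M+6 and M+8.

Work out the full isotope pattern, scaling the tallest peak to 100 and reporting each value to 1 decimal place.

3.8 : 36.4 : 100.0 : 61.8 : 11.0

Rubidium pattern (n=2): 0.52085089 : 0.40169822 : 0.07745089
Element Mj pattern (n=2): 0.034225 : 0.30155 : 0.664225
Convolve the two distributions (both contribute in 2-u steps):
  M: 0.52085089×0.034225 = 0.017826
  M+2: 0.52085089×0.30155 + 0.40169822×0.034225 = 0.170811
  M+4: 0.52085089×0.664225 + 0.40169822×0.30155 + 0.07745089×0.034225 = 0.469745
  M+6: 0.40169822×0.664225 + 0.07745089×0.30155 = 0.290173
  M+8: 0.07745089×0.664225 = 0.051445
Scale to base peak (0.469745) = 100: 3.8 : 36.4 : 100.0 : 61.8 : 11.0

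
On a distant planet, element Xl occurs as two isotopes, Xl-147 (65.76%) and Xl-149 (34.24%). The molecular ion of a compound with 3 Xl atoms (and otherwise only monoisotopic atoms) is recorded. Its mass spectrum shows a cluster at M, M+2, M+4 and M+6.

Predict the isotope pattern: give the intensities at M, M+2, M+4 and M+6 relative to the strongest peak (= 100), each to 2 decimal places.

Expanding (0.6576 + 0.3424)^3:
P(M) = 0.6576^3 = 0.284371
P(M+2) = 3 × 0.6576^2 × 0.3424^1 = 0.444200
P(M+4) = 3 × 0.6576^1 × 0.3424^2 = 0.231287
P(M+6) = 0.3424^3 = 0.040142
The M+2 peak is largest (0.444200); scaling to 100 gives 64.02 : 100.00 : 52.07 : 9.04.

64.02 : 100.00 : 52.07 : 9.04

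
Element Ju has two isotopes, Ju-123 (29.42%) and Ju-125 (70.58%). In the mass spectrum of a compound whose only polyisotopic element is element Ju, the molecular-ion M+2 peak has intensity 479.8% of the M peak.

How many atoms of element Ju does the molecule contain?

For n independent Ju atoms, I(M+2)/I(M) = n · (abundance Ju-125) / (abundance Ju-123) = n · 0.7058/0.2942.
n = 4.798 × 0.2942/0.7058 = 2.00 ≈ 2

2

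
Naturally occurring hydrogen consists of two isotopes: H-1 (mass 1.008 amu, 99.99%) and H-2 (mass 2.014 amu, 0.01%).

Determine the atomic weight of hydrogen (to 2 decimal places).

1.01 amu

The abundance-weighted mean is 0.9999 × 1.008 + 0.0001 × 2.014
= 1.0079 + 0.0002 = 1.0081 amu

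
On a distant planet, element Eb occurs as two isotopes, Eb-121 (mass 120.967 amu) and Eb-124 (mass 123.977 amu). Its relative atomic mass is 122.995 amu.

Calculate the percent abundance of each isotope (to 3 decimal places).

With x = fraction of Eb-121 (so Eb-124 is 1 − x):
120.967·x + 123.977·(1 − x) = 122.995
(120.967 − 123.977)·x = 122.995 − 123.977
x = -0.982 / -3.010 = 0.32625 → 32.625% Eb-121, 67.375% Eb-124.

Eb-121: 32.625%, Eb-124: 67.375%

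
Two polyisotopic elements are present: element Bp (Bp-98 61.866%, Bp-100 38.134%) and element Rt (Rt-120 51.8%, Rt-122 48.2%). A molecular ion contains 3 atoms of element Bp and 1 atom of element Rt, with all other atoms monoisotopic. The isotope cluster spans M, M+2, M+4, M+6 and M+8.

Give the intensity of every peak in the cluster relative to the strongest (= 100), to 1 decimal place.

35.0 : 97.2 : 100.0 : 45.3 : 7.6

Element Bp pattern (n=3): 0.23678605 : 0.43786244 : 0.26989697 : 0.05545454
Element Rt pattern (n=1): 0.5180 : 0.4820
Convolve the two distributions (both contribute in 2-u steps):
  M: 0.23678605×0.5180 = 0.122655
  M+2: 0.23678605×0.4820 + 0.43786244×0.5180 = 0.340944
  M+4: 0.43786244×0.4820 + 0.26989697×0.5180 = 0.350856
  M+6: 0.26989697×0.4820 + 0.05545454×0.5180 = 0.158816
  M+8: 0.05545454×0.4820 = 0.026729
Scale to base peak (0.350856) = 100: 35.0 : 97.2 : 100.0 : 45.3 : 7.6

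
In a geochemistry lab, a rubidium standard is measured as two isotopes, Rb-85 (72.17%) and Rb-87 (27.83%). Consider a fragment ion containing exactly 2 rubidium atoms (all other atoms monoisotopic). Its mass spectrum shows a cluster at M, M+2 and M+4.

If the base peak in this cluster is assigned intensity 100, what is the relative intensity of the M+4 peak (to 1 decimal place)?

Binomial terms of (0.7217 + 0.2783)^2: M 0.5209, M+2 0.4017, M+4 0.0775 → M is the base peak.
P(M) = C(2,0) × 0.7217^2 × 0.2783^0 = 1 × 0.52085089 × 1.0000 = 0.520851 (base)
P(M+4) = C(2,2) × 0.7217^0 × 0.2783^2 = 1 × 1.0000 × 0.07745089 = 0.077451
Relative intensity = 0.077451 / 0.520851 × 100 = 14.9

14.9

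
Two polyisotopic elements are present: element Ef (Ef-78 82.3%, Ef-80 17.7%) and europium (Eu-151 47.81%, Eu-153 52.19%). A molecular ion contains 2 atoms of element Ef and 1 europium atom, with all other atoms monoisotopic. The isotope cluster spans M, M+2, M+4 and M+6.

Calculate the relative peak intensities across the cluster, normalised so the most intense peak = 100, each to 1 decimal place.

65.7 : 100.0 : 33.9 : 3.3

Element Ef pattern (n=2): 0.677329 : 0.291342 : 0.031329
Europium pattern (n=1): 0.4781 : 0.5219
Convolve the two distributions (both contribute in 2-u steps):
  M: 0.677329×0.4781 = 0.323831
  M+2: 0.677329×0.5219 + 0.291342×0.4781 = 0.492789
  M+4: 0.291342×0.5219 + 0.031329×0.4781 = 0.167030
  M+6: 0.031329×0.5219 = 0.016351
Scale to base peak (0.492789) = 100: 65.7 : 100.0 : 33.9 : 3.3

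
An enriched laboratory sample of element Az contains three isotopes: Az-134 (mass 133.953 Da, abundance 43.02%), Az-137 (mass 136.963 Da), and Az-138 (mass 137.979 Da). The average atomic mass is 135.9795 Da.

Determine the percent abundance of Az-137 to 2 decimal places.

The remaining 56.98% is split between Az-137 (fraction x) and Az-138 (fraction 0.5698 − x).
Substituting: 136.963x + 137.979(0.5698 − x) = 78.3529194
(136.963 − 137.979)x = -0.2675148  ⇒  x = 0.26330, y = 0.30650
Az-137: 26.33%, Az-138: 30.65%.

26.33%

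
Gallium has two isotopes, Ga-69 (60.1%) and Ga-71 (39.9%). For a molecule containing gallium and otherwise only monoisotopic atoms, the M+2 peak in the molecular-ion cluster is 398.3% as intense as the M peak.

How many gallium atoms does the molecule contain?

6

With n Ga atoms, P(M+2)/P(M) = C(n,1)·p^(n−1)q / p^n = n·q/p = n · 0.399/0.601.
n = 3.983 × 0.601/0.399 = 6.00 ≈ 6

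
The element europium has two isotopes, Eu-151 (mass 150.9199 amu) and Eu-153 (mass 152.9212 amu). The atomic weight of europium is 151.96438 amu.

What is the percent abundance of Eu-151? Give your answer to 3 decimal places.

47.810%

Writing the weighted mean with unknown fraction x of Eu-151:
150.9199·x + 152.9212·(1 − x) = 151.96438
(150.9199 − 152.9212)·x = 151.96438 − 152.9212
x = -0.95682 / -2.0013 = 0.47810 → 47.810% Eu-151, 52.190% Eu-153.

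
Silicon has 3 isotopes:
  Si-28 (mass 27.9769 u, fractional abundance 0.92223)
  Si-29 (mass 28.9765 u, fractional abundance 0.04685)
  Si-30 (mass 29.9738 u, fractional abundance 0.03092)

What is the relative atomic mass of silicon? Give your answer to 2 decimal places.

Ar = Σ fᵢ·mᵢ = 0.92223 × 27.9769 + 0.04685 × 28.9765 + 0.03092 × 29.9738
= 25.80114 + 1.35755 + 0.92679 = 28.08548 u

28.09 u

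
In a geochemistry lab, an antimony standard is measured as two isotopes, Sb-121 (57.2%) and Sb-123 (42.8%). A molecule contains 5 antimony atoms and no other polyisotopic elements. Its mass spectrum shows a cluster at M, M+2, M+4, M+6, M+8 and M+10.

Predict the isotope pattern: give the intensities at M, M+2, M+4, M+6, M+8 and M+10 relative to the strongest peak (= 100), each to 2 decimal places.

17.86 : 66.82 : 100.00 : 74.83 : 27.99 : 4.19

Expanding (0.572 + 0.428)^5:
P(M) = 0.572^5 = 0.061232
P(M+2) = 5 × 0.572^4 × 0.428^1 = 0.229086
P(M+4) = 10 × 0.572^3 × 0.428^2 = 0.342827
P(M+6) = 10 × 0.572^2 × 0.428^3 = 0.256521
P(M+8) = 5 × 0.572^1 × 0.428^4 = 0.095971
P(M+10) = 0.428^5 = 0.014362
The M+4 peak is largest (0.342827); scaling to 100 gives 17.86 : 66.82 : 100.00 : 74.83 : 27.99 : 4.19.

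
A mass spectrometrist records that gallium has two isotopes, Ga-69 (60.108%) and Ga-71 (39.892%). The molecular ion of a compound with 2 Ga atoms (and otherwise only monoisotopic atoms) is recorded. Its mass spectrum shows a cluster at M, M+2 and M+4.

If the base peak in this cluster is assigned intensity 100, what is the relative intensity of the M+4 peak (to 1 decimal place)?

33.2

(0.60108 + 0.39892)^2 gives M 0.3613, M+2 0.4796, M+4 0.1591; the largest is M+2.
P(M+2) = C(2,1) × 0.60108^1 × 0.39892^1 = 2 × 0.60108 × 0.39892 = 0.479566 (base)
P(M+4) = C(2,2) × 0.60108^0 × 0.39892^2 = 1 × 1.0000 × 0.15913717 = 0.159137
Relative intensity = 0.159137 / 0.479566 × 100 = 33.2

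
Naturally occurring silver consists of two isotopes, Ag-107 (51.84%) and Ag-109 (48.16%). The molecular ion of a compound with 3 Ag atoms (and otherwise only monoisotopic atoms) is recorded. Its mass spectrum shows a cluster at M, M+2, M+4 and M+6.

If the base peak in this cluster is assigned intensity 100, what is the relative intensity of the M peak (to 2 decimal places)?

35.88

(0.5184 + 0.4816)^3 gives M 0.1393, M+2 0.3883, M+4 0.3607, M+6 0.1117; the largest is M+2.
P(M+2) = C(3,1) × 0.5184^2 × 0.4816^1 = 3 × 0.26873856 × 0.4816 = 0.388273 (base)
P(M) = C(3,0) × 0.5184^3 × 0.4816^0 = 1 × 0.13931407 × 1.0000 = 0.139314
Relative intensity = 0.139314 / 0.388273 × 100 = 35.88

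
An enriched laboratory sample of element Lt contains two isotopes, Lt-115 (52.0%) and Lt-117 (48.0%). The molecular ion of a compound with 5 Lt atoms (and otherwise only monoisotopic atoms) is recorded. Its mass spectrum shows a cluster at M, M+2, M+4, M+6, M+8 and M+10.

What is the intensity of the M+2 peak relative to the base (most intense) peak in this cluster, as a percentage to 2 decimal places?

54.17%

Term probabilities: M 0.0380, M+2 0.1755, M+4 0.3240, M+6 0.2990, M+8 0.1380, M+10 0.0255. Base peak = M+4.
P(M+4) = C(5,2) × 0.520^3 × 0.480^2 = 10 × 0.140608 × 0.2304 = 0.323961 (base)
P(M+2) = C(5,1) × 0.520^4 × 0.480^1 = 5 × 0.07311616 × 0.4800 = 0.175479
Relative intensity = 0.175479 / 0.323961 × 100 = 54.17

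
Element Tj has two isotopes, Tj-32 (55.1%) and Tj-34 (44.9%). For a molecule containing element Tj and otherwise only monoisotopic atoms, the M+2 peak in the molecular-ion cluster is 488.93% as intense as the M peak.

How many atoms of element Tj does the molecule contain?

6

The M+2/M ratio from n Tj atoms is n · q/p = n · 0.449/0.551.
n = 4.8893 × 0.551/0.449 = 6.00 ≈ 6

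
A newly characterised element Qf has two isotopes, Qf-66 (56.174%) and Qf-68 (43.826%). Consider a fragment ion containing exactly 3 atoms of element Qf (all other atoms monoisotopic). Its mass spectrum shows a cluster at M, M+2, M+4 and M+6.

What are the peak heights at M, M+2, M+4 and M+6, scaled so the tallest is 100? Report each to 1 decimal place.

Each Qf atom is independently Qf-66 (p = 0.56174) or Qf-68 (q = 0.43826); the cluster is the binomial expansion (p + q)^3.
P(M) = 0.56174^3 = 0.177258
P(M+2) = 3 × 0.56174^2 × 0.43826^1 = 0.414881
P(M+4) = 3 × 0.56174^1 × 0.43826^2 = 0.323683
P(M+6) = 0.43826^3 = 0.084177
The M+2 peak is largest (0.414881); scaling to 100 gives 42.7 : 100.0 : 78.0 : 20.3.

42.7 : 100.0 : 78.0 : 20.3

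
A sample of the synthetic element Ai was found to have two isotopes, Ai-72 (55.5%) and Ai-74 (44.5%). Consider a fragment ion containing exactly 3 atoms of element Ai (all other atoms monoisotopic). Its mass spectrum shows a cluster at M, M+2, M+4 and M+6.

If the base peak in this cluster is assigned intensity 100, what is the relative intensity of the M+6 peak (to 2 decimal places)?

21.43

(0.555 + 0.445)^3 gives M 0.1710, M+2 0.4112, M+4 0.3297, M+6 0.0881; the largest is M+2.
P(M+2) = C(3,1) × 0.555^2 × 0.445^1 = 3 × 0.308025 × 0.4450 = 0.411213 (base)
P(M+6) = C(3,3) × 0.555^0 × 0.445^3 = 1 × 1.0000 × 0.08812112 = 0.088121
Relative intensity = 0.088121 / 0.411213 × 100 = 21.43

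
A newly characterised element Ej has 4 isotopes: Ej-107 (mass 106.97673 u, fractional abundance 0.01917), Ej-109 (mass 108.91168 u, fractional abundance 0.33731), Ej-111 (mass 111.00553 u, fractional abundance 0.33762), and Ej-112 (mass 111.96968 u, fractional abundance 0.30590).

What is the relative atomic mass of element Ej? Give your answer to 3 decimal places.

110.517 u

Weight each isotope mass by its fractional abundance: 0.01917 × 106.97673 + 0.33731 × 108.91168 + 0.33762 × 111.00553 + 0.30590 × 111.96968
= 2.050744 + 36.736999 + 37.477687 + 34.251525 = 110.516955 u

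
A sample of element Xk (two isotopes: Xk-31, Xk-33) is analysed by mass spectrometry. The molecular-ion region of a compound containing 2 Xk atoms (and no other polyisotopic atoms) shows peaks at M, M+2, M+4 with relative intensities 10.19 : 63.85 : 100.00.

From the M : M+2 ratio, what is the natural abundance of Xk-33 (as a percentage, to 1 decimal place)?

75.8%

Write p for the Xk-31 fraction. I(M+2)/I(M) = [C(2,1)·p^1·(1−p)] / p^2 = 2·(1−p)/p = 63.85/10.19 = 6.2659
(1−p)/p = 6.2659/2 = 3.1330  ⇒  p = 1/(1 + 3.1330) = 0.2420
Xk-31: 24.2%, Xk-33: 75.8%.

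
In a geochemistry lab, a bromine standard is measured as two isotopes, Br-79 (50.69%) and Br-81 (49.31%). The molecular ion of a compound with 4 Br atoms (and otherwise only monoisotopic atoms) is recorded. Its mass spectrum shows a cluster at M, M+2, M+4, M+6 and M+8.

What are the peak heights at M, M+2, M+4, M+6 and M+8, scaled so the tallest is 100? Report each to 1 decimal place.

17.6 : 68.5 : 100.0 : 64.9 : 15.8

Each Br atom is independently Br-79 (p = 0.5069) or Br-81 (q = 0.4931); the cluster is the binomial expansion (p + q)^4.
P(M) = 0.5069^4 = 0.066022
P(M+2) = 4 × 0.5069^3 × 0.4931^1 = 0.256899
P(M+4) = 6 × 0.5069^2 × 0.4931^2 = 0.374857
P(M+6) = 4 × 0.5069^1 × 0.4931^3 = 0.243101
P(M+8) = 0.4931^4 = 0.059121
The M+4 peak is largest (0.374857); scaling to 100 gives 17.6 : 68.5 : 100.0 : 64.9 : 15.8.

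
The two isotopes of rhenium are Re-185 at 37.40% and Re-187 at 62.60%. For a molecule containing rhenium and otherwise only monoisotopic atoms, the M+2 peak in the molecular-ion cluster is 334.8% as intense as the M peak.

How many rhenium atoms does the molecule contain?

The M+2/M ratio from n Re atoms is n · q/p = n · 0.6260/0.3740.
n = 3.348 × 0.3740/0.6260 = 2.00 ≈ 2

2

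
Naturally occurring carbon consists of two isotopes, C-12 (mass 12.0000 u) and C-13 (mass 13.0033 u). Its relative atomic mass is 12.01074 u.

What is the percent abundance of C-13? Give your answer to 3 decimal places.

Writing the weighted mean with unknown fraction x of C-12:
12.0000·x + 13.0033·(1 − x) = 12.01074
(12.0000 − 13.0033)·x = 12.01074 − 13.0033
x = -0.99256 / -1.0033 = 0.98930 → 98.930% C-12, 1.070% C-13.

1.070%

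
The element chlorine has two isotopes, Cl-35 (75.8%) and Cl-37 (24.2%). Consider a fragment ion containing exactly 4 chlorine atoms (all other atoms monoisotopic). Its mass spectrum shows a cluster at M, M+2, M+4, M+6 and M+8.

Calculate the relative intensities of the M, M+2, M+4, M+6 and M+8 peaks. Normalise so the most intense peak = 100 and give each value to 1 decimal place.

Each Cl atom is independently Cl-35 (p = 0.758) or Cl-37 (q = 0.242); the cluster is the binomial expansion (p + q)^4.
P(M) = 0.758^4 = 0.330124
P(M+2) = 4 × 0.758^3 × 0.242^1 = 0.421583
P(M+4) = 6 × 0.758^2 × 0.242^2 = 0.201893
P(M+6) = 4 × 0.758^1 × 0.242^3 = 0.042971
P(M+8) = 0.242^4 = 0.003430
The M+2 peak is largest (0.421583); scaling to 100 gives 78.3 : 100.0 : 47.9 : 10.2 : 0.8.

78.3 : 100.0 : 47.9 : 10.2 : 0.8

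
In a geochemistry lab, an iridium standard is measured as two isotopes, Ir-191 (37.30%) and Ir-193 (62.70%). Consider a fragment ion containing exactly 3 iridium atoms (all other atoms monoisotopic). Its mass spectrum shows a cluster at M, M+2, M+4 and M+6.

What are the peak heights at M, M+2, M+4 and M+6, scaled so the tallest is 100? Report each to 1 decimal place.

The 3 Ir atoms are independent, so intensities follow the terms of (0.3730 + 0.6270)^3.
P(M) = 0.3730^3 = 0.051895
P(M+2) = 3 × 0.3730^2 × 0.6270^1 = 0.261702
P(M+4) = 3 × 0.3730^1 × 0.6270^2 = 0.439911
P(M+6) = 0.6270^3 = 0.246492
The M+4 peak is largest (0.439911); scaling to 100 gives 11.8 : 59.5 : 100.0 : 56.0.

11.8 : 59.5 : 100.0 : 56.0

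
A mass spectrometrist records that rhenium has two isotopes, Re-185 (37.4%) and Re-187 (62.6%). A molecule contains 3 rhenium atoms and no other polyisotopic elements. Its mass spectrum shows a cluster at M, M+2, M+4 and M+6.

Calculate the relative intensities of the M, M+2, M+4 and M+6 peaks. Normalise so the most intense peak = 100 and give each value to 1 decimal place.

Expanding (0.374 + 0.626)^3:
P(M) = 0.374^3 = 0.052314
P(M+2) = 3 × 0.374^2 × 0.626^1 = 0.262687
P(M+4) = 3 × 0.374^1 × 0.626^2 = 0.439685
P(M+6) = 0.626^3 = 0.245314
The M+4 peak is largest (0.439685); scaling to 100 gives 11.9 : 59.7 : 100.0 : 55.8.

11.9 : 59.7 : 100.0 : 55.8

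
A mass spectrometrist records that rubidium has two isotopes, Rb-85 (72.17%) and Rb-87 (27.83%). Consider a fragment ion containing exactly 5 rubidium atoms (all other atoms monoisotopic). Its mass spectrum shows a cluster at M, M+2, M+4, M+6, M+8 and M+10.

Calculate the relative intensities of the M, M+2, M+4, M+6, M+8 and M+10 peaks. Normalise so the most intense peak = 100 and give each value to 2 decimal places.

Each Rb atom is independently Rb-85 (p = 0.7217) or Rb-87 (q = 0.2783); the cluster is the binomial expansion (p + q)^5.
P(M) = 0.7217^5 = 0.195787
P(M+2) = 5 × 0.7217^4 × 0.2783^1 = 0.377494
P(M+4) = 10 × 0.7217^3 × 0.2783^2 = 0.291136
P(M+6) = 10 × 0.7217^2 × 0.2783^3 = 0.112267
P(M+8) = 5 × 0.7217^1 × 0.2783^4 = 0.021646
P(M+10) = 0.2783^5 = 0.001669
The M+2 peak is largest (0.377494); scaling to 100 gives 51.86 : 100.00 : 77.12 : 29.74 : 5.73 : 0.44.

51.86 : 100.00 : 77.12 : 29.74 : 5.73 : 0.44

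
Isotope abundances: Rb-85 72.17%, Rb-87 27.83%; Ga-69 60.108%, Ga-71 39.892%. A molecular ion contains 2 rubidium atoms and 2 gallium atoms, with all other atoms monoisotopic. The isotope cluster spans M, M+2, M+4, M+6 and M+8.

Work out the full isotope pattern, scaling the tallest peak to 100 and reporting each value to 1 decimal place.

47.7 : 100.0 : 76.9 : 25.6 : 3.1

Rubidium pattern (n=2): 0.52085089 : 0.40169822 : 0.07745089
Gallium pattern (n=2): 0.36129717 : 0.47956567 : 0.15913717
Convolve the two distributions (both contribute in 2-u steps):
  M: 0.52085089×0.36129717 = 0.188182
  M+2: 0.52085089×0.47956567 + 0.40169822×0.36129717 = 0.394915
  M+4: 0.52085089×0.15913717 + 0.40169822×0.47956567 + 0.07745089×0.36129717 = 0.303510
  M+6: 0.40169822×0.15913717 + 0.07745089×0.47956567 = 0.101068
  M+8: 0.07745089×0.15913717 = 0.012325
Scale to base peak (0.394915) = 100: 47.7 : 100.0 : 76.9 : 25.6 : 3.1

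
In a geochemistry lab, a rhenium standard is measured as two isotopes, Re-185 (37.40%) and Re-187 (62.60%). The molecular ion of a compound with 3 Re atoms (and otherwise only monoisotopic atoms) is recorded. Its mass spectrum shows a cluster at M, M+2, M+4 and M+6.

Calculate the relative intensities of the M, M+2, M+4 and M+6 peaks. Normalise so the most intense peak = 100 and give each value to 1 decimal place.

Expanding (0.3740 + 0.6260)^3:
P(M) = 0.3740^3 = 0.052314
P(M+2) = 3 × 0.3740^2 × 0.6260^1 = 0.262687
P(M+4) = 3 × 0.3740^1 × 0.6260^2 = 0.439685
P(M+6) = 0.6260^3 = 0.245314
The M+4 peak is largest (0.439685); scaling to 100 gives 11.9 : 59.7 : 100.0 : 55.8.

11.9 : 59.7 : 100.0 : 55.8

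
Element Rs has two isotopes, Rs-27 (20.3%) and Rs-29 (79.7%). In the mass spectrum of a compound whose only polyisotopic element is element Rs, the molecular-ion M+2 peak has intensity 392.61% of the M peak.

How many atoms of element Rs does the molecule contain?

1

For n independent Rs atoms, I(M+2)/I(M) = n · (abundance Rs-29) / (abundance Rs-27) = n · 0.797/0.203.
n = 3.9261 × 0.203/0.797 = 1.00 ≈ 1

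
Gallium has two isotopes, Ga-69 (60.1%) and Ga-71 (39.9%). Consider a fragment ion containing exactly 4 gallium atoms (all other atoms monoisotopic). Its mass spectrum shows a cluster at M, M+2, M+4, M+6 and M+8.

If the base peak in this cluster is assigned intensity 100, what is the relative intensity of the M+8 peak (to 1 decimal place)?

7.3

(0.601 + 0.399)^4 gives M 0.1305, M+2 0.3465, M+4 0.3450, M+6 0.1527, M+8 0.0253; the largest is M+2.
P(M+2) = C(4,1) × 0.601^3 × 0.399^1 = 4 × 0.2170818 × 0.3990 = 0.346463 (base)
P(M+8) = C(4,4) × 0.601^0 × 0.399^4 = 1 × 1.0000 × 0.02534496 = 0.025345
Relative intensity = 0.025345 / 0.346463 × 100 = 7.3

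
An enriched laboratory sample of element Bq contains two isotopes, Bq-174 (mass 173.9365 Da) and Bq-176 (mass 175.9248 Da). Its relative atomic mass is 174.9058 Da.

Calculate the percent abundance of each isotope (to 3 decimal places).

Bq-174: 51.250%, Bq-176: 48.750%

Let x be the fractional abundance of Bq-174; then Bq-176 has abundance 1 − x.
173.9365·x + 175.9248·(1 − x) = 174.9058
(173.9365 − 175.9248)·x = 174.9058 − 175.9248
x = -1.0190 / -1.9883 = 0.51250 → 51.250% Bq-174, 48.750% Bq-176.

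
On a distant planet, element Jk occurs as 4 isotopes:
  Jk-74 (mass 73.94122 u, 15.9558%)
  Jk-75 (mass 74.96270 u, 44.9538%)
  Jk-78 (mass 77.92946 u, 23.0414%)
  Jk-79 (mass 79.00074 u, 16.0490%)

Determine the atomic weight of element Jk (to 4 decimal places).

76.1314 u

Ar = Σ fᵢ·mᵢ = 0.159558 × 73.94122 + 0.449538 × 74.96270 + 0.230414 × 77.92946 + 0.160490 × 79.00074
= 11.797913 + 33.698582 + 17.956039 + 12.678829 = 76.131363 u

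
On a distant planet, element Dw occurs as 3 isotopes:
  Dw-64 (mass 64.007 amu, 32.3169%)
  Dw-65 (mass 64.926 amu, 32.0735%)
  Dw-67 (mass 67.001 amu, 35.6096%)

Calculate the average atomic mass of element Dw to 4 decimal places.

The abundance-weighted mean is 0.323169 × 64.007 + 0.320735 × 64.926 + 0.356096 × 67.001
= 20.68508 + 20.82404 + 23.85879 = 65.36791 amu

65.3679 amu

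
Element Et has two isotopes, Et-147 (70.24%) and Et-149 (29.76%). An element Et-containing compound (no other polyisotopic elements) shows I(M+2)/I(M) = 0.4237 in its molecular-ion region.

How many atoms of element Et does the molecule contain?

1

For n independent Et atoms, I(M+2)/I(M) = n · (abundance Et-149) / (abundance Et-147) = n · 0.2976/0.7024.
n = 0.4237 × 0.7024/0.2976 = 1.00 ≈ 1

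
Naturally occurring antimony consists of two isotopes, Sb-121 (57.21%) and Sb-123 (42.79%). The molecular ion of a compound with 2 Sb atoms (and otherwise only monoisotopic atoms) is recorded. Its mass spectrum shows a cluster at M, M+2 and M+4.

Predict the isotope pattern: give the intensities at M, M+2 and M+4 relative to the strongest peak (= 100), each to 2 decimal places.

66.85 : 100.00 : 37.40

The 2 Sb atoms are independent, so intensities follow the terms of (0.5721 + 0.4279)^2.
P(M) = 0.5721^2 = 0.327298
P(M+2) = 2 × 0.5721^1 × 0.4279^1 = 0.489603
P(M+4) = 0.4279^2 = 0.183098
The M+2 peak is largest (0.489603); scaling to 100 gives 66.85 : 100.00 : 37.40.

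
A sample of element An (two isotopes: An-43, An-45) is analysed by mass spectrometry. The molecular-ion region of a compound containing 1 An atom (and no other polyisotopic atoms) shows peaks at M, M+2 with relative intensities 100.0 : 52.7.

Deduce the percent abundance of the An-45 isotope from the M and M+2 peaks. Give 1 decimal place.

Write p for the An-43 fraction. I(M+2)/I(M) = [C(1,1)·p^0·(1−p)] / p^1 = 1·(1−p)/p = 52.7/100.0 = 0.5270
(1−p)/p = 0.5270/1 = 0.5270  ⇒  p = 1/(1 + 0.5270) = 0.6549
An-43: 65.5%, An-45: 34.5%.

34.5%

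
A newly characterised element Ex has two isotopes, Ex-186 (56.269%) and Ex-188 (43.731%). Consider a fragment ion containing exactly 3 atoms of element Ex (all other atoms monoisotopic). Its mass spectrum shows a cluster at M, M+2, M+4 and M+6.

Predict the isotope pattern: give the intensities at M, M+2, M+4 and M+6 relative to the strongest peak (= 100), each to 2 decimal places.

Each Ex atom is independently Ex-186 (p = 0.56269) or Ex-188 (q = 0.43731); the cluster is the binomial expansion (p + q)^3.
P(M) = 0.56269^3 = 0.178159
P(M+2) = 3 × 0.56269^2 × 0.43731^1 = 0.415383
P(M+4) = 3 × 0.56269^1 × 0.43731^2 = 0.322827
P(M+6) = 0.43731^3 = 0.083631
The M+2 peak is largest (0.415383); scaling to 100 gives 42.89 : 100.00 : 77.72 : 20.13.

42.89 : 100.00 : 77.72 : 20.13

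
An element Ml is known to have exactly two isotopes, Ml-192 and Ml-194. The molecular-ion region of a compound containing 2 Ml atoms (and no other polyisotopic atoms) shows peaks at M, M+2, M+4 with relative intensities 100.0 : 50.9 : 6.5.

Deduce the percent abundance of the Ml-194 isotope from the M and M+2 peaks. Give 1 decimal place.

20.3%

Write p for the Ml-192 fraction. I(M+2)/I(M) = [C(2,1)·p^1·(1−p)] / p^2 = 2·(1−p)/p = 50.9/100.0 = 0.5090
(1−p)/p = 0.5090/2 = 0.2545  ⇒  p = 1/(1 + 0.2545) = 0.7971
Ml-192: 79.7%, Ml-194: 20.3%.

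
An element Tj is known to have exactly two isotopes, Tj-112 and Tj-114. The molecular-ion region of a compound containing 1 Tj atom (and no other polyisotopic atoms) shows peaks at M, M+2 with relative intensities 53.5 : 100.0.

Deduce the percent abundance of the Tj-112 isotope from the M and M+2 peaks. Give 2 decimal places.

34.85%

If p is the fraction of Tj that is Tj-112, then I(M+2)/I(M) = [C(1,1)·p^0·(1−p)] / p^1 = 1·(1−p)/p = 100.0/53.5 = 1.8692
(1−p)/p = 1.8692/1 = 1.8692  ⇒  p = 1/(1 + 1.8692) = 0.3485
Tj-112: 34.85%, Tj-114: 65.15%.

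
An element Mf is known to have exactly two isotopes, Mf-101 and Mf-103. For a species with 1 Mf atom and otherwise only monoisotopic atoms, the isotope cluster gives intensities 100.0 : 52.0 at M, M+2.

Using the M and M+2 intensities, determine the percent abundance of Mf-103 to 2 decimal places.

If p is the fraction of Mf that is Mf-101, then I(M+2)/I(M) = [C(1,1)·p^0·(1−p)] / p^1 = 1·(1−p)/p = 52.0/100.0 = 0.5200
(1−p)/p = 0.5200/1 = 0.5200  ⇒  p = 1/(1 + 0.5200) = 0.6579
Mf-101: 65.79%, Mf-103: 34.21%.

34.21%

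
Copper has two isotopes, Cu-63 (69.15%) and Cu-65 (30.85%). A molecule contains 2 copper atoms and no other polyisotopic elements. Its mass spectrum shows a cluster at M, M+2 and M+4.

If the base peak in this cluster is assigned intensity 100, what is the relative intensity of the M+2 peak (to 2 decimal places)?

Term probabilities: M 0.4782, M+2 0.4267, M+4 0.0952. Base peak = M.
P(M) = C(2,0) × 0.6915^2 × 0.3085^0 = 1 × 0.47817225 × 1.0000 = 0.478172 (base)
P(M+2) = C(2,1) × 0.6915^1 × 0.3085^1 = 2 × 0.6915 × 0.3085 = 0.426656
Relative intensity = 0.426656 / 0.478172 × 100 = 89.23

89.23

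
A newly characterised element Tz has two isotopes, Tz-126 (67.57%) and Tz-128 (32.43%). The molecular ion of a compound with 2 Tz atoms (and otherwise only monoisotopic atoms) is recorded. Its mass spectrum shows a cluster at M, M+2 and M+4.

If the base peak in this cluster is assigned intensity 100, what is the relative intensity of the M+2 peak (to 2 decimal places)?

95.99

(0.6757 + 0.3243)^2 gives M 0.4566, M+2 0.4383, M+4 0.1052; the largest is M.
P(M) = C(2,0) × 0.6757^2 × 0.3243^0 = 1 × 0.45657049 × 1.0000 = 0.456570 (base)
P(M+2) = C(2,1) × 0.6757^1 × 0.3243^1 = 2 × 0.6757 × 0.3243 = 0.438259
Relative intensity = 0.438259 / 0.456570 × 100 = 95.99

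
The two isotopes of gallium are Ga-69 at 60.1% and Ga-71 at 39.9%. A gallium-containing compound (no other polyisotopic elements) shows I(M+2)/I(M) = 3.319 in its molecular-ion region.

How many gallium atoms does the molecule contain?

For n independent Ga atoms, I(M+2)/I(M) = n · (abundance Ga-71) / (abundance Ga-69) = n · 0.399/0.601.
n = 3.319 × 0.601/0.399 = 5.00 ≈ 5

5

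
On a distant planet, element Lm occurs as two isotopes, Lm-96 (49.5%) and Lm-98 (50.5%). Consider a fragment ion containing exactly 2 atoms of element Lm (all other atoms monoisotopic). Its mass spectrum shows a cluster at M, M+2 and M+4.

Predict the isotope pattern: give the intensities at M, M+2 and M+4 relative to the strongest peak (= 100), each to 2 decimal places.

49.01 : 100.00 : 51.01

The 2 Lm atoms are independent, so intensities follow the terms of (0.495 + 0.505)^2.
P(M) = 0.495^2 = 0.245025
P(M+2) = 2 × 0.495^1 × 0.505^1 = 0.499950
P(M+4) = 0.505^2 = 0.255025
The M+2 peak is largest (0.499950); scaling to 100 gives 49.01 : 100.00 : 51.01.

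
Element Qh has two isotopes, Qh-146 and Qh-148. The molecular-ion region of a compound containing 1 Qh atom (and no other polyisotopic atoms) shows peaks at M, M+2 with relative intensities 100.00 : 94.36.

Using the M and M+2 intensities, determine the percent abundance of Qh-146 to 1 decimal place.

Write p for the Qh-146 fraction. I(M+2)/I(M) = [C(1,1)·p^0·(1−p)] / p^1 = 1·(1−p)/p = 94.36/100.00 = 0.9436
(1−p)/p = 0.9436/1 = 0.9436  ⇒  p = 1/(1 + 0.9436) = 0.5145
Qh-146: 51.5%, Qh-148: 48.5%.

51.5%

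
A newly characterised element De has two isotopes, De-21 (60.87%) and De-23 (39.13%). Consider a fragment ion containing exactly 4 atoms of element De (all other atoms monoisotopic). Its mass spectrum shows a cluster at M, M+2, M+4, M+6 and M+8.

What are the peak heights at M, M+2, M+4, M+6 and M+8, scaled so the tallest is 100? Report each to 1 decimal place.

38.9 : 100.0 : 96.4 : 41.3 : 6.6

The 4 De atoms are independent, so intensities follow the terms of (0.6087 + 0.3913)^4.
P(M) = 0.6087^4 = 0.137282
P(M+2) = 4 × 0.6087^3 × 0.3913^1 = 0.353004
P(M+4) = 6 × 0.6087^2 × 0.3913^2 = 0.340391
P(M+6) = 4 × 0.6087^1 × 0.3913^3 = 0.145879
P(M+8) = 0.3913^4 = 0.023444
The M+2 peak is largest (0.353004); scaling to 100 gives 38.9 : 100.0 : 96.4 : 41.3 : 6.6.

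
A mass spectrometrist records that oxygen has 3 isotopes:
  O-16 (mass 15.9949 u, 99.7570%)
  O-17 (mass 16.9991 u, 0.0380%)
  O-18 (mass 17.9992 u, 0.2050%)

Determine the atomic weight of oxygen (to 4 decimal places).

15.9994 u

Weight each isotope mass by its fractional abundance: 0.997570 × 15.9949 + 0.000380 × 16.9991 + 0.002050 × 17.9992
= 15.95603 + 0.00646 + 0.03690 = 15.99939 u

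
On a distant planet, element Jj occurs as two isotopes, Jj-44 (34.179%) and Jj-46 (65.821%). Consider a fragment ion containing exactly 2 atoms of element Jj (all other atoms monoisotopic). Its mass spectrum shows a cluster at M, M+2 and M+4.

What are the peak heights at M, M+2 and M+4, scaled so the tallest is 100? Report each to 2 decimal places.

25.96 : 100.00 : 96.29

The 2 Jj atoms are independent, so intensities follow the terms of (0.34179 + 0.65821)^2.
P(M) = 0.34179^2 = 0.116820
P(M+2) = 2 × 0.34179^1 × 0.65821^1 = 0.449939
P(M+4) = 0.65821^2 = 0.433240
The M+2 peak is largest (0.449939); scaling to 100 gives 25.96 : 100.00 : 96.29.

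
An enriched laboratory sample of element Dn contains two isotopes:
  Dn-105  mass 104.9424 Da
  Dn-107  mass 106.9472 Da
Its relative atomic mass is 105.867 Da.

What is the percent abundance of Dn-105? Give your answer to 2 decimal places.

Let x be the fractional abundance of Dn-105; then Dn-107 has abundance 1 − x.
104.9424·x + 106.9472·(1 − x) = 105.867
(104.9424 − 106.9472)·x = 105.867 − 106.9472
x = -1.0802 / -2.0048 = 0.53881 → 53.88% Dn-105, 46.12% Dn-107.

53.88%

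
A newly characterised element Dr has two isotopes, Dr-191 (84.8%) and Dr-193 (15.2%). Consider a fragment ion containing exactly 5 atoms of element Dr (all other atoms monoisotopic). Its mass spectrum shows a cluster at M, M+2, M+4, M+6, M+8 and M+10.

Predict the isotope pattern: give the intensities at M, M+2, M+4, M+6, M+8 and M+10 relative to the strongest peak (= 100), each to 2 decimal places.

100.00 : 89.62 : 32.13 : 5.76 : 0.52 : 0.02

The 5 Dr atoms are independent, so intensities follow the terms of (0.848 + 0.152)^5.
P(M) = 0.848^5 = 0.438510
P(M+2) = 5 × 0.848^4 × 0.152^1 = 0.393004
P(M+4) = 10 × 0.848^3 × 0.152^2 = 0.140888
P(M+6) = 10 × 0.848^2 × 0.152^3 = 0.025254
P(M+8) = 5 × 0.848^1 × 0.152^4 = 0.002263
P(M+10) = 0.152^5 = 0.000081
The M peak is largest (0.438510); scaling to 100 gives 100.00 : 89.62 : 32.13 : 5.76 : 0.52 : 0.02.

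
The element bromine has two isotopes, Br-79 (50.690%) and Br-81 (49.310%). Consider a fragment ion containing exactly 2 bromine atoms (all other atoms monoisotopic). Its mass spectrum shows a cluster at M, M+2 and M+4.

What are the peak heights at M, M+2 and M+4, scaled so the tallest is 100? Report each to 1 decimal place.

51.4 : 100.0 : 48.6

Each Br atom is independently Br-79 (p = 0.50690) or Br-81 (q = 0.49310); the cluster is the binomial expansion (p + q)^2.
P(M) = 0.50690^2 = 0.256948
P(M+2) = 2 × 0.50690^1 × 0.49310^1 = 0.499905
P(M+4) = 0.49310^2 = 0.243148
The M+2 peak is largest (0.499905); scaling to 100 gives 51.4 : 100.0 : 48.6.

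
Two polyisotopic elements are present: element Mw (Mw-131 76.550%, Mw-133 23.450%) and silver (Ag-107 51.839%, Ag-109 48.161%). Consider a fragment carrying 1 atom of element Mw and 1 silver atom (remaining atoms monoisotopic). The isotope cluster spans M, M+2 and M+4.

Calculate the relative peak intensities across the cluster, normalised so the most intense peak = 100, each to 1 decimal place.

Element Mw pattern (n=1): 0.7655 : 0.2345
Silver pattern (n=1): 0.51839 : 0.48161
Convolve the two distributions (both contribute in 2-u steps):
  M: 0.7655×0.51839 = 0.396828
  M+2: 0.7655×0.48161 + 0.2345×0.51839 = 0.490235
  M+4: 0.2345×0.48161 = 0.112938
Scale to base peak (0.490235) = 100: 80.9 : 100.0 : 23.0

80.9 : 100.0 : 23.0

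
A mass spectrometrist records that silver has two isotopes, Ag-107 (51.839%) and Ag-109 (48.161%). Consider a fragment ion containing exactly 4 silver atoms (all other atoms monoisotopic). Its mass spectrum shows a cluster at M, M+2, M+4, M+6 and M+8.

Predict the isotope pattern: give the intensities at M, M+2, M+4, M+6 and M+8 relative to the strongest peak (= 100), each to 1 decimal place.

Each Ag atom is independently Ag-107 (p = 0.51839) or Ag-109 (q = 0.48161); the cluster is the binomial expansion (p + q)^4.
P(M) = 0.51839^4 = 0.072215
P(M+2) = 4 × 0.51839^3 × 0.48161^1 = 0.268365
P(M+4) = 6 × 0.51839^2 × 0.48161^2 = 0.373986
P(M+6) = 4 × 0.51839^1 × 0.48161^3 = 0.231634
P(M+8) = 0.48161^4 = 0.053800
The M+4 peak is largest (0.373986); scaling to 100 gives 19.3 : 71.8 : 100.0 : 61.9 : 14.4.

19.3 : 71.8 : 100.0 : 61.9 : 14.4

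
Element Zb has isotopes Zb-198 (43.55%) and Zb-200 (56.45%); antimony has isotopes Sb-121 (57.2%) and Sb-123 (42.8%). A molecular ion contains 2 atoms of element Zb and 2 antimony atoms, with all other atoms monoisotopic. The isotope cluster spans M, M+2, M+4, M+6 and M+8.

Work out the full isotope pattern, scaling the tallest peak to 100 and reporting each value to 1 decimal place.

16.3 : 66.8 : 100.0 : 64.8 : 15.4

Element Zb pattern (n=2): 0.18966025 : 0.4916795 : 0.31866025
Antimony pattern (n=2): 0.327184 : 0.489632 : 0.183184
Convolve the two distributions (both contribute in 2-u steps):
  M: 0.18966025×0.327184 = 0.062054
  M+2: 0.18966025×0.489632 + 0.4916795×0.327184 = 0.253733
  M+4: 0.18966025×0.183184 + 0.4916795×0.489632 + 0.31866025×0.327184 = 0.379745
  M+6: 0.4916795×0.183184 + 0.31866025×0.489632 = 0.246094
  M+8: 0.31866025×0.183184 = 0.058373
Scale to base peak (0.379745) = 100: 16.3 : 66.8 : 100.0 : 64.8 : 15.4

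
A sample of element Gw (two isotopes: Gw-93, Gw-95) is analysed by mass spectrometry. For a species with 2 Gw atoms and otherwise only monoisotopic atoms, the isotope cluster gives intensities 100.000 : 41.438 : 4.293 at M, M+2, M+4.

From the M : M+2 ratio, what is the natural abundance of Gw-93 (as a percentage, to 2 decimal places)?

Write p for the Gw-93 fraction. I(M+2)/I(M) = [C(2,1)·p^1·(1−p)] / p^2 = 2·(1−p)/p = 41.438/100.000 = 0.4144
(1−p)/p = 0.4144/2 = 0.2072  ⇒  p = 1/(1 + 0.2072) = 0.8284
Gw-93: 82.84%, Gw-95: 17.16%.

82.84%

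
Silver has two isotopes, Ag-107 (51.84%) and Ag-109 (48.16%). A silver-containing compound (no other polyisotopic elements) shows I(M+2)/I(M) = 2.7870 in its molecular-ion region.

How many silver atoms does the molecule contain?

3

The M+2/M ratio from n Ag atoms is n · q/p = n · 0.4816/0.5184.
n = 2.7870 × 0.5184/0.4816 = 3.00 ≈ 3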